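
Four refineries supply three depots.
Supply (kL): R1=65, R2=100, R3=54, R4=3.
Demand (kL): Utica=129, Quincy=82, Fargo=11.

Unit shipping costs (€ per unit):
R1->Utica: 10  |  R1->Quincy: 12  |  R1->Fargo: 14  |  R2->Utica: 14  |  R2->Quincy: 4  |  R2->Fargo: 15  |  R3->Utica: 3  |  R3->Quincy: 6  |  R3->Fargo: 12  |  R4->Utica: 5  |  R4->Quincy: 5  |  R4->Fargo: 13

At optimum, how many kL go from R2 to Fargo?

11

The minimum-cost plan:
  R1->Utica: 65 × €10 = €650
  R2->Utica: 7 × €14 = €98
  R2->Quincy: 82 × €4 = €328
  R2->Fargo: 11 × €15 = €165
  R3->Utica: 54 × €3 = €162
  R4->Utica: 3 × €5 = €15
Total cost = €1418.
So R2→Fargo carries 11 kL.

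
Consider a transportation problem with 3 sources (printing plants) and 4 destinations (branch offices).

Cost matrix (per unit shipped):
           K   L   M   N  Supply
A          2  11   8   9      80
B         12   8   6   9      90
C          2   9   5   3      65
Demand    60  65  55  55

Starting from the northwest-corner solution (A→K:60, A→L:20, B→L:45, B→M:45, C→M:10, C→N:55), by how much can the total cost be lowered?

20

Current plan cost = 60·2 + 20·11 + 45·8 + 45·6 + 10·5 + 55·3 = 1185.
Optimal plan:
  A→K: 60 × 2 = 120
  A→M: 20 × 8 = 160
  B→L: 65 × 8 = 520
  B→M: 25 × 6 = 150
  C→M: 10 × 5 = 50
  C→N: 55 × 3 = 165
Optimal cost = 1165.
Saving = 1185 − 1165 = 20.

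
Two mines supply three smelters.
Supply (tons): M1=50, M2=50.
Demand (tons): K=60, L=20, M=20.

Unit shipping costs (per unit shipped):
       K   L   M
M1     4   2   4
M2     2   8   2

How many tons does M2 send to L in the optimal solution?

0

Optimal shipments:
  M1–K: 10 tons
  M1–L: 20 tons
  M1–M: 20 tons
  M2–K: 50 tons
Total cost = 260.
The route M2→L is not used.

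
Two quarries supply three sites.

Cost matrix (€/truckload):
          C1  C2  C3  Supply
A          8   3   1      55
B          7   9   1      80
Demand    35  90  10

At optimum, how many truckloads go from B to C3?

10

Solving gives:
  A–C2: 55 × €3 = €165
  B–C1: 35 × €7 = €245
  B–C2: 35 × €9 = €315
  B–C3: 10 × €1 = €10
Total cost = €735.
So B→C3 carries 10 truckloads.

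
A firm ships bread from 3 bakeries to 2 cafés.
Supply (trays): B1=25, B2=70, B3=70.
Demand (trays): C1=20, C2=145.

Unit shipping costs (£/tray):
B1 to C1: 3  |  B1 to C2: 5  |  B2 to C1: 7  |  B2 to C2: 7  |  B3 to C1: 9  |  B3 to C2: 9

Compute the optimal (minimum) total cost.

One minimum-cost allocation:
  B1–C1: 20 trays
  B1–C2: 5 trays
  B2–C2: 70 trays
  B3–C2: 70 trays
Total cost = £1205.

1205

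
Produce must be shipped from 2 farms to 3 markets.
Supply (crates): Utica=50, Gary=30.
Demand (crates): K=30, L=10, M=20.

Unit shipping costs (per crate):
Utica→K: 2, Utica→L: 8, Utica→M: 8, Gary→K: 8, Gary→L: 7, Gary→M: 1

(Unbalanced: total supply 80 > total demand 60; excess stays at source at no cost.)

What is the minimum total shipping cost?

150

One minimum-cost allocation:
  Utica to K: 30 × 2 = 60
  Gary to L: 10 × 7 = 70
  Gary to M: 20 × 1 = 20
Total = 60 + 70 + 20 = 150.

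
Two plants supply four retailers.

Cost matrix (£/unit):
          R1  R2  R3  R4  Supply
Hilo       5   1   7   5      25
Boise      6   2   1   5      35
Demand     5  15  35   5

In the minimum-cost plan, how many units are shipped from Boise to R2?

The minimum-cost plan:
  Hilo→R1: 5 units
  Hilo→R2: 15 units
  Hilo→R4: 5 units
  Boise→R3: 35 units
Total cost = £100.
The route Boise→R2 is not used.

0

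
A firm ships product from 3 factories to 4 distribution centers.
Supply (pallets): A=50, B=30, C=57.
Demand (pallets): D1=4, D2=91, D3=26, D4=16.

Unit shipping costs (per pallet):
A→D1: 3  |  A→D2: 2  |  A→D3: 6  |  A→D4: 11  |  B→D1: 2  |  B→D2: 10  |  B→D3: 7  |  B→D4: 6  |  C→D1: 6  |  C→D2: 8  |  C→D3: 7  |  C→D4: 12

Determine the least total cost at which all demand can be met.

714

An optimal shipping plan:
  A to D2: 50 × 2 = 100
  B to D1: 4 × 2 = 8
  B to D3: 10 × 7 = 70
  B to D4: 16 × 6 = 96
  C to D2: 41 × 8 = 328
  C to D3: 16 × 7 = 112
Total = 100 + 8 + 70 + 96 + 328 + 112 = 714.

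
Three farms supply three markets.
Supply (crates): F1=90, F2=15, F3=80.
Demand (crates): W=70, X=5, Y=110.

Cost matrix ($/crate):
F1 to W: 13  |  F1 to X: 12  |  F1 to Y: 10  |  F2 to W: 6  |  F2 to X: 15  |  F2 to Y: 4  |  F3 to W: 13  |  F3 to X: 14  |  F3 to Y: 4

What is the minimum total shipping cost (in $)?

1485

An optimal shipping plan:
  F1 to W: 55 × $13 = $715
  F1 to X: 5 × $12 = $60
  F1 to Y: 30 × $10 = $300
  F2 to W: 15 × $6 = $90
  F3 to Y: 80 × $4 = $320
Total = 715 + 60 + 300 + 90 + 320 = $1485.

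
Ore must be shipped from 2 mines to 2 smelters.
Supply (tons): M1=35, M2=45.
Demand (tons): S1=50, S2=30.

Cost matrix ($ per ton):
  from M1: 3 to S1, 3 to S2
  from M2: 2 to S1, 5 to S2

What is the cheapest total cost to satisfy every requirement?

An optimal shipping plan:
  M1 to S1: 5 × $3 = $15
  M1 to S2: 30 × $3 = $90
  M2 to S1: 45 × $2 = $90
Total = 15 + 90 + 90 = $195.
(Supply check: M1 ships 35; M2 ships 45.)

195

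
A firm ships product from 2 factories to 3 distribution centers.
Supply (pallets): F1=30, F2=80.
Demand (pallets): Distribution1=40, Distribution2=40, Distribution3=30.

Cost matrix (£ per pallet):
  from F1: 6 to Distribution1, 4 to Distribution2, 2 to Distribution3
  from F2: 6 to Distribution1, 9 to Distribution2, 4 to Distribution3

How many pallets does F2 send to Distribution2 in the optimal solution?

The minimum-cost plan:
  F1→Distribution2: 30 × £4 = £120
  F2→Distribution1: 40 × £6 = £240
  F2→Distribution2: 10 × £9 = £90
  F2→Distribution3: 30 × £4 = £120
Total cost = £570.
So F2→Distribution2 carries 10 pallets.

10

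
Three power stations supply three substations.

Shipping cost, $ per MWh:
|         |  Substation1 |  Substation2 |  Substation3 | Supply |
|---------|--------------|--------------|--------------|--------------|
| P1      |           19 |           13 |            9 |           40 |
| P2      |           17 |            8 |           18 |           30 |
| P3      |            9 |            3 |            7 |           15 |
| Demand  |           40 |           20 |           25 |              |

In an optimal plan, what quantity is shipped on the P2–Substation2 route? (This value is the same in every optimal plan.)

Optimal shipments:
  P1→Substation1: 15 MWh
  P1→Substation3: 25 MWh
  P2→Substation1: 10 MWh
  P2→Substation2: 20 MWh
  P3→Substation1: 15 MWh
Total cost = $975.
So P2→Substation2 carries 20 MWh.

20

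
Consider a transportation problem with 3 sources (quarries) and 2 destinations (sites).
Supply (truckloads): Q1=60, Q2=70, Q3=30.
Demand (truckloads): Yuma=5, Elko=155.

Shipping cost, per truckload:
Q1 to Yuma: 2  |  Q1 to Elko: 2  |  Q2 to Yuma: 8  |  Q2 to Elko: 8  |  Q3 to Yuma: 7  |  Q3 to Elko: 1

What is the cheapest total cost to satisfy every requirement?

710

One minimum-cost allocation:
  Q1 to Yuma: 5 × 2 = 10
  Q1 to Elko: 55 × 2 = 110
  Q2 to Elko: 70 × 8 = 560
  Q3 to Elko: 30 × 1 = 30
Total = 10 + 110 + 560 + 30 = 710.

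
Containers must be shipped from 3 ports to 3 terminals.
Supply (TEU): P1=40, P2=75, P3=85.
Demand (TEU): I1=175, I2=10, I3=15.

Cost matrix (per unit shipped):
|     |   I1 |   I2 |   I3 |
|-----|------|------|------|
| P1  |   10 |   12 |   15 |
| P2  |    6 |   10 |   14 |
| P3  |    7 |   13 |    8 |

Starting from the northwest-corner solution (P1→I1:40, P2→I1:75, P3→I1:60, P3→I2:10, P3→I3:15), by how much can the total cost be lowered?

40

Current plan cost = 40·10 + 75·6 + 60·7 + 10·13 + 15·8 = 1520.
Optimal plan:
  P1->I1: 30 × 10 = 300
  P1->I2: 10 × 12 = 120
  P2->I1: 75 × 6 = 450
  P3->I1: 70 × 7 = 490
  P3->I3: 15 × 8 = 120
Optimal cost = 1480.
Saving = 1520 − 1480 = 40.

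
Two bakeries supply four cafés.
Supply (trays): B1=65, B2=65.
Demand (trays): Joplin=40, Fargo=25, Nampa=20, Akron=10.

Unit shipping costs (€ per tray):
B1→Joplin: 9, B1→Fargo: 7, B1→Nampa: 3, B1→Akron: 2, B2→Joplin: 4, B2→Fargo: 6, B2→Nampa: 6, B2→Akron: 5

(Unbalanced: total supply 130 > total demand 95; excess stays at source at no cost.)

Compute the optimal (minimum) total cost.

390

One minimum-cost allocation:
  B1 to Nampa: 20 × €3 = €60
  B1 to Akron: 10 × €2 = €20
  B2 to Joplin: 40 × €4 = €160
  B2 to Fargo: 25 × €6 = €150
Total = 60 + 20 + 160 + 150 = €390.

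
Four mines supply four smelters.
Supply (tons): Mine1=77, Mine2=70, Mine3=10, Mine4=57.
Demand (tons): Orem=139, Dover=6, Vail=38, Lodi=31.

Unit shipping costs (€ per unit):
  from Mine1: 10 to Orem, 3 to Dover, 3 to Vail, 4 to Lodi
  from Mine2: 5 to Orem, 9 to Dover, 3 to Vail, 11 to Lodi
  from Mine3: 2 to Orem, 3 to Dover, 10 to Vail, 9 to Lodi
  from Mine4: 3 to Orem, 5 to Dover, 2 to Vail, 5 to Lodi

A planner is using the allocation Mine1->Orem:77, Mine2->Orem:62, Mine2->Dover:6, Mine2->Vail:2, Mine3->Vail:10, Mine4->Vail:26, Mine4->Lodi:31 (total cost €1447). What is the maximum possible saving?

630

Current plan cost = 77·10 + 62·5 + 6·9 + 2·3 + 10·10 + 26·2 + 31·5 = €1447.
Optimal plan:
  Mine1->Orem: 2 × €10 = €20
  Mine1->Dover: 6 × €3 = €18
  Mine1->Vail: 38 × €3 = €114
  Mine1->Lodi: 31 × €4 = €124
  Mine2->Orem: 70 × €5 = €350
  Mine3->Orem: 10 × €2 = €20
  Mine4->Orem: 57 × €3 = €171
Optimal cost = €817.
Saving = 1447 − 817 = €630.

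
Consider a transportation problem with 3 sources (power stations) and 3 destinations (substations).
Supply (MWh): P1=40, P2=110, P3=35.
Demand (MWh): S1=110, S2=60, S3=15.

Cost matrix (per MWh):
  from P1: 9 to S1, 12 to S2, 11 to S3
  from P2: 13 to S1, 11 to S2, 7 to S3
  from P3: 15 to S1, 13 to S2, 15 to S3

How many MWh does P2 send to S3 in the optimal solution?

15

Solving gives:
  P1 to S1: 40 × 9 = 360
  P2 to S1: 70 × 13 = 910
  P2 to S2: 25 × 11 = 275
  P2 to S3: 15 × 7 = 105
  P3 to S2: 35 × 13 = 455
Total cost = 2105.
So P2→S3 carries 15 MWh.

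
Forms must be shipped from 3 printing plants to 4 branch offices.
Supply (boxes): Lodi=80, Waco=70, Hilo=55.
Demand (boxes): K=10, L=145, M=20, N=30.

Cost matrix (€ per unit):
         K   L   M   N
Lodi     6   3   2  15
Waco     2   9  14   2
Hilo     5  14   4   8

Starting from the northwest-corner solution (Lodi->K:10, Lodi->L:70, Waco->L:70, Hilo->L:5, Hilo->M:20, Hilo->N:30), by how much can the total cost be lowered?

150

Current plan cost = 10·6 + 70·3 + 70·9 + 5·14 + 20·4 + 30·8 = €1290.
Optimal plan:
  Lodi->L: 80 × €3 = €240
  Waco->L: 40 × €9 = €360
  Waco->N: 30 × €2 = €60
  Hilo->K: 10 × €5 = €50
  Hilo->L: 25 × €14 = €350
  Hilo->M: 20 × €4 = €80
Optimal cost = €1140.
Saving = 1290 − 1140 = €150.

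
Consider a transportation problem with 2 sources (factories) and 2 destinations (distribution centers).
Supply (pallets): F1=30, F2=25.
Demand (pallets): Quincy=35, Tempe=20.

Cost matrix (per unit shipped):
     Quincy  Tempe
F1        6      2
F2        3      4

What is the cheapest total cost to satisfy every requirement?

175

A cheapest plan:
  F1→Quincy: 10 × 6 = 60
  F1→Tempe: 20 × 2 = 40
  F2→Quincy: 25 × 3 = 75
Total = 60 + 40 + 75 = 175.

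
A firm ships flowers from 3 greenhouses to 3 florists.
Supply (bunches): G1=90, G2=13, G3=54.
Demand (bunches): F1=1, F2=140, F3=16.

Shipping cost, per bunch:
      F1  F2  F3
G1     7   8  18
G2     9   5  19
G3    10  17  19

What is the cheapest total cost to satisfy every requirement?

Optimal allocation:
  G1 to F2: 90 × 8 = 720
  G2 to F2: 13 × 5 = 65
  G3 to F1: 1 × 10 = 10
  G3 to F2: 37 × 17 = 629
  G3 to F3: 16 × 19 = 304
Total = 720 + 65 + 10 + 629 + 304 = 1728.
(Supply check: G1 ships 90; G2 ships 13; G3 ships 54.)

1728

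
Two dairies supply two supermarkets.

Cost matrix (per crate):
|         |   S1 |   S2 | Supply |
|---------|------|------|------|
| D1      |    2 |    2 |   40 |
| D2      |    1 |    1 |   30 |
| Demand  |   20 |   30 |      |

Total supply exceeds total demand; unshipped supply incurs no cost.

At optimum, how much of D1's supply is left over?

20

An optimal plan:
  D1 to S1: 20 × 2 = 40
  D2 to S2: 30 × 1 = 30
Total cost = 70.
D1 ships 20 of its 40, leaving 20.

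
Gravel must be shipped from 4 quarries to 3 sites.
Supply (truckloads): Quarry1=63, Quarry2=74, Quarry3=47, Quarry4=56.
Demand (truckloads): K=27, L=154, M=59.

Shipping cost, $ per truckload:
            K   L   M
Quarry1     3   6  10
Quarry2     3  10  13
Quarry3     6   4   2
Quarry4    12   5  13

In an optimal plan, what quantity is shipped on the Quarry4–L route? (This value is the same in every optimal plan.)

The minimum-cost plan:
  Quarry1 to L: 63 × $6 = $378
  Quarry2 to K: 27 × $3 = $81
  Quarry2 to L: 35 × $10 = $350
  Quarry2 to M: 12 × $13 = $156
  Quarry3 to M: 47 × $2 = $94
  Quarry4 to L: 56 × $5 = $280
Total cost = $1339.
So Quarry4→L carries 56 truckloads.

56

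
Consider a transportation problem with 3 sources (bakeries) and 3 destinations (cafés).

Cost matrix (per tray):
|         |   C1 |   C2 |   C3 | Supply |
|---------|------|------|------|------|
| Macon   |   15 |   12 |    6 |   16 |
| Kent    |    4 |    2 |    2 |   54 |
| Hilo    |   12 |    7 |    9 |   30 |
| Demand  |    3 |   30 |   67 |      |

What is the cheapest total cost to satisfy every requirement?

420

One minimum-cost allocation:
  Macon→C3: 16 × 6 = 96
  Kent→C1: 3 × 4 = 12
  Kent→C3: 51 × 2 = 102
  Hilo→C2: 30 × 7 = 210
Total = 96 + 12 + 102 + 210 = 420.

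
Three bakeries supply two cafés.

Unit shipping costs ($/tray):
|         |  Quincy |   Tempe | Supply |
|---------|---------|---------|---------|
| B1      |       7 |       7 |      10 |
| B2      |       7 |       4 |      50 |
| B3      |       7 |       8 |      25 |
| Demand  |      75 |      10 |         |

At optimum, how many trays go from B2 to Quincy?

40

Solving gives:
  B1 to Quincy: 10 × $7 = $70
  B2 to Quincy: 40 × $7 = $280
  B2 to Tempe: 10 × $4 = $40
  B3 to Quincy: 25 × $7 = $175
Total cost = $565.
So B2→Quincy carries 40 trays.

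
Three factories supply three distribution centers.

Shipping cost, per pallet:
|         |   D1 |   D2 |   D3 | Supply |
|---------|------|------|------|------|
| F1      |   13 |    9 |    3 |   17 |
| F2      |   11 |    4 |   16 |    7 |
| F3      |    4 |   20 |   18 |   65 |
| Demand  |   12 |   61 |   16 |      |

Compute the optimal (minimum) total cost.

One minimum-cost allocation:
  F1–D2: 1 × 9 = 9
  F1–D3: 16 × 3 = 48
  F2–D2: 7 × 4 = 28
  F3–D1: 12 × 4 = 48
  F3–D2: 53 × 20 = 1060
Total = 9 + 48 + 28 + 48 + 1060 = 1193.

1193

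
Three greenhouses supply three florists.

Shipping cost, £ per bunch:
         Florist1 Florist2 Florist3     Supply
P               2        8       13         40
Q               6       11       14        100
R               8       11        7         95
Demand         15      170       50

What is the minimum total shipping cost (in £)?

Optimal allocation:
  P to Florist1: 15 bunches
  P to Florist2: 25 bunches
  Q to Florist2: 100 bunches
  R to Florist2: 45 bunches
  R to Florist3: 50 bunches
Total cost = £2175.

2175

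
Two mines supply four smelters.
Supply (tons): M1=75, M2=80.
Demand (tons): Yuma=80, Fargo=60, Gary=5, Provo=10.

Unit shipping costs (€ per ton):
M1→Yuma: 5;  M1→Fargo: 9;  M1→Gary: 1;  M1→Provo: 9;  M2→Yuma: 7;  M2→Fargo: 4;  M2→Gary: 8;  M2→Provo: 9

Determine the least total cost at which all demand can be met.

One minimum-cost allocation:
  M1→Yuma: 70 tons
  M1→Gary: 5 tons
  M2→Yuma: 10 tons
  M2→Fargo: 60 tons
  M2→Provo: 10 tons
Total cost = €755.

755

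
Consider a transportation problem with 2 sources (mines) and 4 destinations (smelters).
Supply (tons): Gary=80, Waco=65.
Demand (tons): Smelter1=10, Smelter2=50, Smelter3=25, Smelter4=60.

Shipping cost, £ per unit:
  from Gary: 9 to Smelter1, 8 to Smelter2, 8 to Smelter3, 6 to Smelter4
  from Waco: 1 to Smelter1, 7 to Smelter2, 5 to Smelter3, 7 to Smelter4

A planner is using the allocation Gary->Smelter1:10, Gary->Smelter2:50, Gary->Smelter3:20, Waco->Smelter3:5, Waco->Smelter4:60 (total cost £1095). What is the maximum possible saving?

230

Current plan cost = 10·9 + 50·8 + 20·8 + 5·5 + 60·7 = £1095.
Optimal plan:
  Gary–Smelter2: 20 tons
  Gary–Smelter4: 60 tons
  Waco–Smelter1: 10 tons
  Waco–Smelter2: 30 tons
  Waco–Smelter3: 25 tons
Optimal cost = £865.
Saving = 1095 − 865 = £230.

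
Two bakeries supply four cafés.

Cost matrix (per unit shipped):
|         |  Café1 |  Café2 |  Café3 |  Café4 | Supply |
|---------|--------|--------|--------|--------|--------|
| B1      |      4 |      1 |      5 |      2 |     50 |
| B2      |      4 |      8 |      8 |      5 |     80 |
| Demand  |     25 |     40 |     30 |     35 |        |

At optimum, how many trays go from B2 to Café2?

0

Solving gives:
  B1->Café2: 40 × 1 = 40
  B1->Café3: 10 × 5 = 50
  B2->Café1: 25 × 4 = 100
  B2->Café3: 20 × 8 = 160
  B2->Café4: 35 × 5 = 175
Total cost = 525.
The route B2→Café2 is not used.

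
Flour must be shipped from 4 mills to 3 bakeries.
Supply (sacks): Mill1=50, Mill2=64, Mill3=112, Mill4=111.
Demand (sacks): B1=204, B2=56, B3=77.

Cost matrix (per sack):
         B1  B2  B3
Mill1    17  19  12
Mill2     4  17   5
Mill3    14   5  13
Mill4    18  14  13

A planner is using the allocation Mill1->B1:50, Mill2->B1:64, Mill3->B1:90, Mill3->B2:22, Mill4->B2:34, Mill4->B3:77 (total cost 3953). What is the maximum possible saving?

Current plan cost = 50·17 + 64·4 + 90·14 + 22·5 + 34·14 + 77·13 = 3953.
Optimal plan:
  Mill1->B3: 50 × 12 = 600
  Mill2->B1: 64 × 4 = 256
  Mill3->B1: 56 × 14 = 784
  Mill3->B2: 56 × 5 = 280
  Mill4->B1: 84 × 18 = 1512
  Mill4->B3: 27 × 13 = 351
Optimal cost = 3783.
Saving = 3953 − 3783 = 170.

170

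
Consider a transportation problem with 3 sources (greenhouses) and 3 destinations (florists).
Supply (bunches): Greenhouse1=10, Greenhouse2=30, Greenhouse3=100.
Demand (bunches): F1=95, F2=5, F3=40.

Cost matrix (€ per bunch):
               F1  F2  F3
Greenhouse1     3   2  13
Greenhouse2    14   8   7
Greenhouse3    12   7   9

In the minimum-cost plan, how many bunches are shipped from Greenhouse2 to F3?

30

Optimal shipments:
  Greenhouse1->F1: 10 × €3 = €30
  Greenhouse2->F3: 30 × €7 = €210
  Greenhouse3->F1: 85 × €12 = €1020
  Greenhouse3->F2: 5 × €7 = €35
  Greenhouse3->F3: 10 × €9 = €90
Total cost = €1385.
So Greenhouse2→F3 carries 30 bunches.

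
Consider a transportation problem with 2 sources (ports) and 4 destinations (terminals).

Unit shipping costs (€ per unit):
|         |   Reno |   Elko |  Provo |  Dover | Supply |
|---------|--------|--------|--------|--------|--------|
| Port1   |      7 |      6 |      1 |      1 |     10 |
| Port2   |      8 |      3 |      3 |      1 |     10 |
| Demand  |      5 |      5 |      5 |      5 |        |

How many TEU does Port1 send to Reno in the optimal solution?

The minimum-cost plan:
  Port1→Reno: 5 × €7 = €35
  Port1→Provo: 5 × €1 = €5
  Port2→Elko: 5 × €3 = €15
  Port2→Dover: 5 × €1 = €5
Total cost = €60.
So Port1→Reno carries 5 TEU.

5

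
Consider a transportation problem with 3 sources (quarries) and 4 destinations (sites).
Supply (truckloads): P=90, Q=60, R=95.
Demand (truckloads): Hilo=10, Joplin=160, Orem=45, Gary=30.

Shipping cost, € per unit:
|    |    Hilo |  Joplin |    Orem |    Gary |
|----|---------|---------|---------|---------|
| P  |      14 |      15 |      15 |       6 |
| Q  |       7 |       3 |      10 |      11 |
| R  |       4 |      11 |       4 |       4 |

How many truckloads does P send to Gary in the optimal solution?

The minimum-cost plan:
  P→Joplin: 60 × €15 = €900
  P→Gary: 30 × €6 = €180
  Q→Joplin: 60 × €3 = €180
  R→Hilo: 10 × €4 = €40
  R→Joplin: 40 × €11 = €440
  R→Orem: 45 × €4 = €180
Total cost = €1920.
So P→Gary carries 30 truckloads.

30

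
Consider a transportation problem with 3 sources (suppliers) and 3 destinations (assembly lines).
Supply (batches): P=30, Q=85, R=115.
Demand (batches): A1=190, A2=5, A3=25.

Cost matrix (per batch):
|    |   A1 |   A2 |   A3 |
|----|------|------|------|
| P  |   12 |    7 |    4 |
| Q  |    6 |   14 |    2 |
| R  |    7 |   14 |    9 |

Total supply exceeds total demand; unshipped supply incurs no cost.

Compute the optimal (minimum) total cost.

1370

A cheapest plan:
  P→A2: 5 × 7 = 35
  P→A3: 15 × 4 = 60
  Q→A1: 75 × 6 = 450
  Q→A3: 10 × 2 = 20
  R→A1: 115 × 7 = 805
Total = 35 + 60 + 450 + 20 + 805 = 1370.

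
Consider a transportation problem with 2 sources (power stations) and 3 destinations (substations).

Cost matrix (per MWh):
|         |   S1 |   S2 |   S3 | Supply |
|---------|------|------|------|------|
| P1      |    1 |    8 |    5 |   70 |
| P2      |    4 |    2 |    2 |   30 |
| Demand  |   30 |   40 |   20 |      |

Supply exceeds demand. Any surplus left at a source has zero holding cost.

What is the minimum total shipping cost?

An optimal shipping plan:
  P1→S1: 30 × 1 = 30
  P1→S2: 10 × 8 = 80
  P1→S3: 20 × 5 = 100
  P2→S2: 30 × 2 = 60
Total = 30 + 80 + 100 + 60 = 270.
(Supply check: P1 ships 60; P2 ships 30.)

270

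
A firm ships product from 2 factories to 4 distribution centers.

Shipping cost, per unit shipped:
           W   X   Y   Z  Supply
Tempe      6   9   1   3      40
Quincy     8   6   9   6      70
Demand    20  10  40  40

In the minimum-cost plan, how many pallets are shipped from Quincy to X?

Solving gives:
  Tempe–Y: 40 × 1 = 40
  Quincy–W: 20 × 8 = 160
  Quincy–X: 10 × 6 = 60
  Quincy–Z: 40 × 6 = 240
Total cost = 500.
So Quincy→X carries 10 pallets.

10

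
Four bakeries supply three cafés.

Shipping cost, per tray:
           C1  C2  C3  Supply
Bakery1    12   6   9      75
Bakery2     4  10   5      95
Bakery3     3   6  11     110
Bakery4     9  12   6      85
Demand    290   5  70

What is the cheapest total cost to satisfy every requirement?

2135

An optimal shipping plan:
  Bakery1→C2: 5 × 6 = 30
  Bakery1→C3: 70 × 9 = 630
  Bakery2→C1: 95 × 4 = 380
  Bakery3→C1: 110 × 3 = 330
  Bakery4→C1: 85 × 9 = 765
Total = 30 + 630 + 380 + 330 + 765 = 2135.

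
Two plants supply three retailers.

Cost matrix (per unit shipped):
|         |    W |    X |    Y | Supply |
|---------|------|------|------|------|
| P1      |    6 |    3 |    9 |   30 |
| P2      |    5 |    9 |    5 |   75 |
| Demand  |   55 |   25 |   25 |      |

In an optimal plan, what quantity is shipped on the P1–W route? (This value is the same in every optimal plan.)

5

The minimum-cost plan:
  P1->W: 5 × 6 = 30
  P1->X: 25 × 3 = 75
  P2->W: 50 × 5 = 250
  P2->Y: 25 × 5 = 125
Total cost = 480.
So P1→W carries 5 units.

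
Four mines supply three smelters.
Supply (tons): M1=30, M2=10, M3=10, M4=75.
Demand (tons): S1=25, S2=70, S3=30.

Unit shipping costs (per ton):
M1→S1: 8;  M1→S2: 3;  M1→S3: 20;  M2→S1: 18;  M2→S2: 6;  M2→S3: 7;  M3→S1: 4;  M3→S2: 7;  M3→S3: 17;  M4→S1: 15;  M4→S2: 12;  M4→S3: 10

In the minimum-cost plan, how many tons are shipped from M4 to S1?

15

Optimal shipments:
  M1→S2: 30 tons
  M2→S2: 10 tons
  M3→S1: 10 tons
  M4→S1: 15 tons
  M4→S2: 30 tons
  M4→S3: 30 tons
Total cost = 1075.
So M4→S1 carries 15 tons.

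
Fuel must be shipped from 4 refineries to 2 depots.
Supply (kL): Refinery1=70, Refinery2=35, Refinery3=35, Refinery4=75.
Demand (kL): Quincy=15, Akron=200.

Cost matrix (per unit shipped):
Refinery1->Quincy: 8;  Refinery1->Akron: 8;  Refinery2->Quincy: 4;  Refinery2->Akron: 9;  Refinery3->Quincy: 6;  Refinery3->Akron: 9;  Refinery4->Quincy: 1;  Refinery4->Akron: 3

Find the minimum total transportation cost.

An optimal shipping plan:
  Refinery1->Akron: 70 × 8 = 560
  Refinery2->Quincy: 15 × 4 = 60
  Refinery2->Akron: 20 × 9 = 180
  Refinery3->Akron: 35 × 9 = 315
  Refinery4->Akron: 75 × 3 = 225
Total = 560 + 60 + 180 + 315 + 225 = 1340.
(Supply check: Refinery1 ships 70; Refinery2 ships 35; Refinery3 ships 35; Refinery4 ships 75.)

1340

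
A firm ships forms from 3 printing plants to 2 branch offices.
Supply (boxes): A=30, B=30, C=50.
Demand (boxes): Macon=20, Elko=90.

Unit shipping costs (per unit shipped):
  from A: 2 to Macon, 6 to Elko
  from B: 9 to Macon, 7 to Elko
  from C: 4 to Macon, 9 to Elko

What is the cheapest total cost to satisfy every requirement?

740

One minimum-cost allocation:
  A to Elko: 30 × 6 = 180
  B to Elko: 30 × 7 = 210
  C to Macon: 20 × 4 = 80
  C to Elko: 30 × 9 = 270
Total = 180 + 210 + 80 + 270 = 740.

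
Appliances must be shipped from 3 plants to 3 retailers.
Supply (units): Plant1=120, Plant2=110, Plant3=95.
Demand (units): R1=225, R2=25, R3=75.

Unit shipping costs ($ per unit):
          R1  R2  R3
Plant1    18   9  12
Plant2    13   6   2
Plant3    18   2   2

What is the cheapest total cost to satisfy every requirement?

Optimal allocation:
  Plant1->R1: 120 × $18 = $2160
  Plant2->R1: 105 × $13 = $1365
  Plant2->R3: 5 × $2 = $10
  Plant3->R2: 25 × $2 = $50
  Plant3->R3: 70 × $2 = $140
Total = 2160 + 1365 + 10 + 50 + 140 = $3725.

3725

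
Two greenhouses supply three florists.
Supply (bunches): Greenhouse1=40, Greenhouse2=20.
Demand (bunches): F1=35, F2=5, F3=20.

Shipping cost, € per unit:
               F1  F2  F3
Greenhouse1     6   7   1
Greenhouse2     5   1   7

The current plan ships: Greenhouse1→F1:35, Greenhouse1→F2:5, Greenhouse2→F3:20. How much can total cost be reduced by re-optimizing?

165

Current plan cost = 35·6 + 5·7 + 20·7 = €385.
Optimal plan:
  Greenhouse1 to F1: 20 × €6 = €120
  Greenhouse1 to F3: 20 × €1 = €20
  Greenhouse2 to F1: 15 × €5 = €75
  Greenhouse2 to F2: 5 × €1 = €5
Optimal cost = €220.
Saving = 385 − 220 = €165.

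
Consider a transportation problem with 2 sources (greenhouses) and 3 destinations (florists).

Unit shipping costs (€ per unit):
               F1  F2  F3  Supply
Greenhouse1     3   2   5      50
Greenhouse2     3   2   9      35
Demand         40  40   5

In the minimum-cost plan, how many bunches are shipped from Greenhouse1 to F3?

5

Solving gives:
  Greenhouse1→F1: 5 bunches
  Greenhouse1→F2: 40 bunches
  Greenhouse1→F3: 5 bunches
  Greenhouse2→F1: 35 bunches
Total cost = €225.
So Greenhouse1→F3 carries 5 bunches.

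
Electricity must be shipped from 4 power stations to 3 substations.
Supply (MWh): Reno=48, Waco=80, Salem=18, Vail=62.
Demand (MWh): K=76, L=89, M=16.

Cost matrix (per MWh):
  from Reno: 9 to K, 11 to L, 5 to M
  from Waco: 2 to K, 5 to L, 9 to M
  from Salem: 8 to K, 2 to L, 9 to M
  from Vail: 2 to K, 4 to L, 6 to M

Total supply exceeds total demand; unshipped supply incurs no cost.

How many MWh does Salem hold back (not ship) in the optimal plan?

0

Minimum-cost shipments:
  Reno to L: 5 × 11 = 55
  Reno to M: 16 × 5 = 80
  Waco to K: 76 × 2 = 152
  Waco to L: 4 × 5 = 20
  Salem to L: 18 × 2 = 36
  Vail to L: 62 × 4 = 248
Total cost = 591.
Salem ships 18 of its 18, leaving 0.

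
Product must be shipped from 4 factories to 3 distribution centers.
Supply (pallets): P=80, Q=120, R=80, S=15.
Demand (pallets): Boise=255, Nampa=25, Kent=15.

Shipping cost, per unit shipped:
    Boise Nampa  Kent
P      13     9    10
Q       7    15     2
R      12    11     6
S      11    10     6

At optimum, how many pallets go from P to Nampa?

25

Optimal shipments:
  P->Boise: 55 × 13 = 715
  P->Nampa: 25 × 9 = 225
  Q->Boise: 120 × 7 = 840
  R->Boise: 65 × 12 = 780
  R->Kent: 15 × 6 = 90
  S->Boise: 15 × 11 = 165
Total cost = 2815.
So P→Nampa carries 25 pallets.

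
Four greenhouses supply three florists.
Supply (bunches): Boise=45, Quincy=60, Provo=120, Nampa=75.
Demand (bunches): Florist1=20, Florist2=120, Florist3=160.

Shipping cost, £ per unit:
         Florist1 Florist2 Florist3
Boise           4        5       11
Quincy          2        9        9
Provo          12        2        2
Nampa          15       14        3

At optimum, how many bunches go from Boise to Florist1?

The minimum-cost plan:
  Boise→Florist2: 45 × £5 = £225
  Quincy→Florist1: 20 × £2 = £40
  Quincy→Florist2: 40 × £9 = £360
  Provo→Florist2: 35 × £2 = £70
  Provo→Florist3: 85 × £2 = £170
  Nampa→Florist3: 75 × £3 = £225
Total cost = £1090.
The route Boise→Florist1 is not used.

0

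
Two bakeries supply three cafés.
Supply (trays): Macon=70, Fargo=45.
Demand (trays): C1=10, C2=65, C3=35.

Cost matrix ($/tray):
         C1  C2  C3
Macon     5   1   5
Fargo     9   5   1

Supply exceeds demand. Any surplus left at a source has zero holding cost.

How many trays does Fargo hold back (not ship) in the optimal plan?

5

Minimum-cost shipments:
  Macon–C1: 10 × $5 = $50
  Macon–C2: 60 × $1 = $60
  Fargo–C2: 5 × $5 = $25
  Fargo–C3: 35 × $1 = $35
Total cost = $170.
Fargo ships 40 of its 45, leaving 5.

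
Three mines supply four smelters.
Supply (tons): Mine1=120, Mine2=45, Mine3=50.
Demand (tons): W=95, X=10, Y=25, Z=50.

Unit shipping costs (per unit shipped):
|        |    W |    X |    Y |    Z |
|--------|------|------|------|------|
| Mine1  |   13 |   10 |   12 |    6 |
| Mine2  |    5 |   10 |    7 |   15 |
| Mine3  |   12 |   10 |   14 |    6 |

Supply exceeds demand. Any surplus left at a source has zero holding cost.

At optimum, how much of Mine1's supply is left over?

An optimal plan:
  Mine1→X: 10 tons
  Mine1→Y: 25 tons
  Mine1→Z: 50 tons
  Mine2→W: 45 tons
  Mine3→W: 50 tons
Total cost = 1525.
Mine1 ships 85 of its 120, leaving 35.

35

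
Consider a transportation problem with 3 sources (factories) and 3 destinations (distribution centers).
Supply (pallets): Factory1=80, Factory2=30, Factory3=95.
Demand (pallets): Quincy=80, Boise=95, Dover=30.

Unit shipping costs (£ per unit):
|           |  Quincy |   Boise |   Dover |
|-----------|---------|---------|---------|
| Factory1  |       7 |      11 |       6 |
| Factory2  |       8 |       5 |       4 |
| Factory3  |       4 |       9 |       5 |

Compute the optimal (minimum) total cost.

An optimal shipping plan:
  Factory1->Boise: 50 × £11 = £550
  Factory1->Dover: 30 × £6 = £180
  Factory2->Boise: 30 × £5 = £150
  Factory3->Quincy: 80 × £4 = £320
  Factory3->Boise: 15 × £9 = £135
Total = 550 + 180 + 150 + 320 + 135 = £1335.
(Supply check: Factory1 ships 80; Factory2 ships 30; Factory3 ships 95.)

1335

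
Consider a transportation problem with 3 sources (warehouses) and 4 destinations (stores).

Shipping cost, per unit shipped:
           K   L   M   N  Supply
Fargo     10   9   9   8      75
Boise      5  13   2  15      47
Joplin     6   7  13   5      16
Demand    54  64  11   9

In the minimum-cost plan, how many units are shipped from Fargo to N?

The minimum-cost plan:
  Fargo to K: 2 × 10 = 20
  Fargo to L: 64 × 9 = 576
  Fargo to N: 9 × 8 = 72
  Boise to K: 36 × 5 = 180
  Boise to M: 11 × 2 = 22
  Joplin to K: 16 × 6 = 96
Total cost = 966.
So Fargo→N carries 9 units.

9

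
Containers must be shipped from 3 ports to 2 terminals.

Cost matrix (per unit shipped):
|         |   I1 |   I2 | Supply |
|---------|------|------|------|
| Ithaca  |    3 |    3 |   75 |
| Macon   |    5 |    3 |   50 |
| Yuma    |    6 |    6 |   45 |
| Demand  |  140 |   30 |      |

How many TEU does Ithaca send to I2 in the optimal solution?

0

Optimal shipments:
  Ithaca→I1: 75 × 3 = 225
  Macon→I1: 20 × 5 = 100
  Macon→I2: 30 × 3 = 90
  Yuma→I1: 45 × 6 = 270
Total cost = 685.
The route Ithaca→I2 is not used.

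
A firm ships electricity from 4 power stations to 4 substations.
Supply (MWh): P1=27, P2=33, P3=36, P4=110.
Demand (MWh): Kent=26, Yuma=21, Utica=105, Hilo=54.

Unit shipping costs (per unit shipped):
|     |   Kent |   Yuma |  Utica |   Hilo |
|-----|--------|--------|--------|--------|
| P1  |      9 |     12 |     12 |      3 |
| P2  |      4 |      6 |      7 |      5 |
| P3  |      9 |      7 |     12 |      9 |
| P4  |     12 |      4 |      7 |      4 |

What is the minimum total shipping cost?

1250

Optimal allocation:
  P1–Hilo: 27 MWh
  P2–Kent: 26 MWh
  P2–Utica: 7 MWh
  P3–Yuma: 21 MWh
  P3–Utica: 15 MWh
  P4–Utica: 83 MWh
  P4–Hilo: 27 MWh
Total cost = 1250.
(Supply check: P1 ships 27; P2 ships 33; P3 ships 36; P4 ships 110.)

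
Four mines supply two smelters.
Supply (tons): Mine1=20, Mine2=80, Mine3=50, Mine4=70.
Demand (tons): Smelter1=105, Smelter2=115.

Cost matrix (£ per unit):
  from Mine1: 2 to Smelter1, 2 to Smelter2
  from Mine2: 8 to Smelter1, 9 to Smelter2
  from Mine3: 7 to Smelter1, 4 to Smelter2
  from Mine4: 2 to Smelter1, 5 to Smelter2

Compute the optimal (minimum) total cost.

1065

A cheapest plan:
  Mine1–Smelter2: 20 × £2 = £40
  Mine2–Smelter1: 35 × £8 = £280
  Mine2–Smelter2: 45 × £9 = £405
  Mine3–Smelter2: 50 × £4 = £200
  Mine4–Smelter1: 70 × £2 = £140
Total = 40 + 280 + 405 + 200 + 140 = £1065.
(Supply check: Mine1 ships 20; Mine2 ships 80; Mine3 ships 50; Mine4 ships 70.)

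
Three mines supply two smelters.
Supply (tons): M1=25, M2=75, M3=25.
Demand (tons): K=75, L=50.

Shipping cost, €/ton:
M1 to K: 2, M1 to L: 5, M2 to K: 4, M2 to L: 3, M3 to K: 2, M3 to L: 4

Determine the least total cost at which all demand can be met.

350

One minimum-cost allocation:
  M1 to K: 25 × €2 = €50
  M2 to K: 25 × €4 = €100
  M2 to L: 50 × €3 = €150
  M3 to K: 25 × €2 = €50
Total = 50 + 100 + 150 + 50 = €350.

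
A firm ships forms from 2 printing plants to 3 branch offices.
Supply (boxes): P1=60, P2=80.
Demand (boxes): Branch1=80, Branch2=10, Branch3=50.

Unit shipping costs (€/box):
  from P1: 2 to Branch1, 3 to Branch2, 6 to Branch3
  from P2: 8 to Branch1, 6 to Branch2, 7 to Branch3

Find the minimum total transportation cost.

An optimal shipping plan:
  P1->Branch1: 60 × €2 = €120
  P2->Branch1: 20 × €8 = €160
  P2->Branch2: 10 × €6 = €60
  P2->Branch3: 50 × €7 = €350
Total = 120 + 160 + 60 + 350 = €690.

690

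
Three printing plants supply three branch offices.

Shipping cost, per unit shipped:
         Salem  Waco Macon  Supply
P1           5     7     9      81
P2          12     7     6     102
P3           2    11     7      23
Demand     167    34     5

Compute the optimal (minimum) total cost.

1475

One minimum-cost allocation:
  P1 to Salem: 81 × 5 = 405
  P2 to Salem: 63 × 12 = 756
  P2 to Waco: 34 × 7 = 238
  P2 to Macon: 5 × 6 = 30
  P3 to Salem: 23 × 2 = 46
Total = 405 + 756 + 238 + 30 + 46 = 1475.
(Supply check: P1 ships 81; P2 ships 102; P3 ships 23.)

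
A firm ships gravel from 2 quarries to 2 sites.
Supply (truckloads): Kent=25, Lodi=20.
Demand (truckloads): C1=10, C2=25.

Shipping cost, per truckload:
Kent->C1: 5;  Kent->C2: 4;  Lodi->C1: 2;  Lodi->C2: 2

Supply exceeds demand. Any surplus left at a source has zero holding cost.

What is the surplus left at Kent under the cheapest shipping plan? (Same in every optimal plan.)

Minimum-cost shipments:
  Kent–C2: 15 × 4 = 60
  Lodi–C1: 10 × 2 = 20
  Lodi–C2: 10 × 2 = 20
Total cost = 100.
Kent ships 15 of its 25, leaving 10.

10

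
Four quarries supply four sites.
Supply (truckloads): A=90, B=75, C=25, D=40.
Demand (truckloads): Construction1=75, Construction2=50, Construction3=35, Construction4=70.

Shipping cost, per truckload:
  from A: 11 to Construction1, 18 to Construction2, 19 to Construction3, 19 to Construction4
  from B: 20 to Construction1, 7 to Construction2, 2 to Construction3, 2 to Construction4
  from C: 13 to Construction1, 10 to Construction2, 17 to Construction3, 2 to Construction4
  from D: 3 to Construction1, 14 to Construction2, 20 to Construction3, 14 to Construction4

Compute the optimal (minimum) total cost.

A cheapest plan:
  A–Construction1: 35 × 11 = 385
  A–Construction2: 50 × 18 = 900
  A–Construction4: 5 × 19 = 95
  B–Construction3: 35 × 2 = 70
  B–Construction4: 40 × 2 = 80
  C–Construction4: 25 × 2 = 50
  D–Construction1: 40 × 3 = 120
Total = 385 + 900 + 95 + 70 + 80 + 50 + 120 = 1700.
(Supply check: A ships 90; B ships 75; C ships 25; D ships 40.)

1700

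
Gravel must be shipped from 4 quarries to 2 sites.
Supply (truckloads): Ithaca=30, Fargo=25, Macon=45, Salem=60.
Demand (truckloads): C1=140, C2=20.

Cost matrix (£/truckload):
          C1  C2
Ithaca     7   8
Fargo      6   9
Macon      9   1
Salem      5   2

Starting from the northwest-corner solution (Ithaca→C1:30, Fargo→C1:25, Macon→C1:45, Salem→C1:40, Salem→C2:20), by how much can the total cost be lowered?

100

Current plan cost = 30·7 + 25·6 + 45·9 + 40·5 + 20·2 = £1005.
Optimal plan:
  Ithaca–C1: 30 × £7 = £210
  Fargo–C1: 25 × £6 = £150
  Macon–C1: 25 × £9 = £225
  Macon–C2: 20 × £1 = £20
  Salem–C1: 60 × £5 = £300
Optimal cost = £905.
Saving = 1005 − 905 = £100.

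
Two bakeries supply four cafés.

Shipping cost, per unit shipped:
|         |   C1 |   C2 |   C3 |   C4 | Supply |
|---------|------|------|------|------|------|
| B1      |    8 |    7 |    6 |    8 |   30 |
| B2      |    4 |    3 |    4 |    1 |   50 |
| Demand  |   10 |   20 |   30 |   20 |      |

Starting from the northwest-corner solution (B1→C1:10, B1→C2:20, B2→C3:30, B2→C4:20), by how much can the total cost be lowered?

60

Current plan cost = 10·8 + 20·7 + 30·4 + 20·1 = 360.
Optimal plan:
  B1->C3: 30 trays
  B2->C1: 10 trays
  B2->C2: 20 trays
  B2->C4: 20 trays
Optimal cost = 300.
Saving = 360 − 300 = 60.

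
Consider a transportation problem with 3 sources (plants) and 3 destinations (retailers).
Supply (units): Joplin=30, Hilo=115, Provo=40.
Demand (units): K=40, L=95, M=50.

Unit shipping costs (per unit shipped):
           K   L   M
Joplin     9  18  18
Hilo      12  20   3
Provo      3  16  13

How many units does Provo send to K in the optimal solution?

The minimum-cost plan:
  Joplin to L: 30 × 18 = 540
  Hilo to L: 65 × 20 = 1300
  Hilo to M: 50 × 3 = 150
  Provo to K: 40 × 3 = 120
Total cost = 2110.
So Provo→K carries 40 units.

40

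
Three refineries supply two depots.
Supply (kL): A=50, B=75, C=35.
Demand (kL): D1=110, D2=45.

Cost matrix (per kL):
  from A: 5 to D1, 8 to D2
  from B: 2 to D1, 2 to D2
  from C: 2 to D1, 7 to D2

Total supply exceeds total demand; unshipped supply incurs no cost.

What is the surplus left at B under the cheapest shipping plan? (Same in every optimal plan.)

An optimal plan:
  A to D1: 45 × 5 = 225
  B to D1: 30 × 2 = 60
  B to D2: 45 × 2 = 90
  C to D1: 35 × 2 = 70
Total cost = 445.
B ships 75 of its 75, leaving 0.

0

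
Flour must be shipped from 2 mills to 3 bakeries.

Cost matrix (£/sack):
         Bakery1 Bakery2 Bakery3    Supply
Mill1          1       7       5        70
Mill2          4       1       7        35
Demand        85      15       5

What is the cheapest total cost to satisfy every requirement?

An optimal shipping plan:
  Mill1–Bakery1: 70 × £1 = £70
  Mill2–Bakery1: 15 × £4 = £60
  Mill2–Bakery2: 15 × £1 = £15
  Mill2–Bakery3: 5 × £7 = £35
Total = 70 + 60 + 15 + 35 = £180.

180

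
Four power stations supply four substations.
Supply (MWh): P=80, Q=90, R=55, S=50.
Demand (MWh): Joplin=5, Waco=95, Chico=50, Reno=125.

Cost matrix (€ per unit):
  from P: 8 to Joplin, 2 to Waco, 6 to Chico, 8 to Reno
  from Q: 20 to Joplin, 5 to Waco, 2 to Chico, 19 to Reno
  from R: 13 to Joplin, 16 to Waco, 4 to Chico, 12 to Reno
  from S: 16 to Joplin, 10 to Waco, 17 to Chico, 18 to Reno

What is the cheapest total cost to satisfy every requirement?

2070

A cheapest plan:
  P–Waco: 10 × €2 = €20
  P–Reno: 70 × €8 = €560
  Q–Waco: 40 × €5 = €200
  Q–Chico: 50 × €2 = €100
  R–Reno: 55 × €12 = €660
  S–Joplin: 5 × €16 = €80
  S–Waco: 45 × €10 = €450
Total = 20 + 560 + 200 + 100 + 660 + 80 + 450 = €2070.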